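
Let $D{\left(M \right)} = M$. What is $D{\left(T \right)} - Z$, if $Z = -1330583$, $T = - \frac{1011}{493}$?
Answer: $\frac{655976408}{493} \approx 1.3306 \cdot 10^{6}$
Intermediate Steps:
$T = - \frac{1011}{493}$ ($T = \left(-1011\right) \frac{1}{493} = - \frac{1011}{493} \approx -2.0507$)
$D{\left(T \right)} - Z = - \frac{1011}{493} - -1330583 = - \frac{1011}{493} + 1330583 = \frac{655976408}{493}$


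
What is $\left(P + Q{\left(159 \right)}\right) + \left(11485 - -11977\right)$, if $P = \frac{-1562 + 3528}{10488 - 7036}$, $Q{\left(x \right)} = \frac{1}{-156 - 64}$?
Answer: $\frac{4454602587}{189860} \approx 23463.0$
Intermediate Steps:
$Q{\left(x \right)} = - \frac{1}{220}$ ($Q{\left(x \right)} = \frac{1}{-220} = - \frac{1}{220}$)
$P = \frac{983}{1726}$ ($P = \frac{1966}{3452} = 1966 \cdot \frac{1}{3452} = \frac{983}{1726} \approx 0.56952$)
$\left(P + Q{\left(159 \right)}\right) + \left(11485 - -11977\right) = \left(\frac{983}{1726} - \frac{1}{220}\right) + \left(11485 - -11977\right) = \frac{107267}{189860} + \left(11485 + 11977\right) = \frac{107267}{189860} + 23462 = \frac{4454602587}{189860}$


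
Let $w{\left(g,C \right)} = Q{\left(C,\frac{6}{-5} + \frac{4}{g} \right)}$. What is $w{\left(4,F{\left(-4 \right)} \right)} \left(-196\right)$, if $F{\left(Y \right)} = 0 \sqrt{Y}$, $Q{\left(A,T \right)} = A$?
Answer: $0$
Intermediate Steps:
$F{\left(Y \right)} = 0$
$w{\left(g,C \right)} = C$
$w{\left(4,F{\left(-4 \right)} \right)} \left(-196\right) = 0 \left(-196\right) = 0$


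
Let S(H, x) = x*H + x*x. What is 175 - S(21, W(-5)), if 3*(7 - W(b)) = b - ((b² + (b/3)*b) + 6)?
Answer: -61285/81 ≈ -756.60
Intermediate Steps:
W(b) = 9 - b/3 + 4*b²/9 (W(b) = 7 - (b - ((b² + (b/3)*b) + 6))/3 = 7 - (b - ((b² + b²/3) + 6))/3 = 7 - (b - (4*b²/3 + 6))/3 = 7 - (b - (6 + 4*b²/3))/3 = 7 - (b + (-6 - 4*b²/3))/3 = 7 - (-6 + b - 4*b²/3)/3 = 7 + (2 - b/3 + 4*b²/9) = 9 - b/3 + 4*b²/9)
S(H, x) = x² + H*x (S(H, x) = H*x + x² = x² + H*x)
175 - S(21, W(-5)) = 175 - (9 - ⅓*(-5) + (4/9)*(-5)²)*(21 + (9 - ⅓*(-5) + (4/9)*(-5)²)) = 175 - (9 + 5/3 + (4/9)*25)*(21 + (9 + 5/3 + (4/9)*25)) = 175 - (9 + 5/3 + 100/9)*(21 + (9 + 5/3 + 100/9)) = 175 - 196*(21 + 196/9)/9 = 175 - 196*385/(9*9) = 175 - 1*75460/81 = 175 - 75460/81 = -61285/81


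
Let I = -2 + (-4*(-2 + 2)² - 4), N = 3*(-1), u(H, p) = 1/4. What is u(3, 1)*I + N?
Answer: -9/2 ≈ -4.5000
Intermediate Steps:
u(H, p) = ¼ (u(H, p) = 1*(¼) = ¼)
N = -3
I = -6 (I = -2 + (-4*0² - 4) = -2 + (-4*0 - 4) = -2 + (0 - 4) = -2 - 4 = -6)
u(3, 1)*I + N = (¼)*(-6) - 3 = -3/2 - 3 = -9/2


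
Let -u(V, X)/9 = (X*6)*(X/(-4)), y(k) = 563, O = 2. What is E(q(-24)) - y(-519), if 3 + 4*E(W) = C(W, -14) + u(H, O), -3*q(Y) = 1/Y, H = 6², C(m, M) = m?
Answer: -158471/288 ≈ -550.25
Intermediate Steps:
H = 36
u(V, X) = 27*X²/2 (u(V, X) = -9*X*6*X/(-4) = -9*6*X*X*(-¼) = -9*6*X*(-X/4) = -(-27)*X²/2 = 27*X²/2)
q(Y) = -1/(3*Y)
E(W) = 51/4 + W/4 (E(W) = -¾ + (W + (27/2)*2²)/4 = -¾ + (W + (27/2)*4)/4 = -¾ + (W + 54)/4 = -¾ + (54 + W)/4 = -¾ + (27/2 + W/4) = 51/4 + W/4)
E(q(-24)) - y(-519) = (51/4 + (-⅓/(-24))/4) - 1*563 = (51/4 + (-⅓*(-1/24))/4) - 563 = (51/4 + (¼)*(1/72)) - 563 = (51/4 + 1/288) - 563 = 3673/288 - 563 = -158471/288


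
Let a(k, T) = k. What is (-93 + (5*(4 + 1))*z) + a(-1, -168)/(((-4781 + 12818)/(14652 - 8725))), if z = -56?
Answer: -12005168/8037 ≈ -1493.7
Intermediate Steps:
(-93 + (5*(4 + 1))*z) + a(-1, -168)/(((-4781 + 12818)/(14652 - 8725))) = (-93 + (5*(4 + 1))*(-56)) - 1/((-4781 + 12818)/(14652 - 8725)) = (-93 + (5*5)*(-56)) - 1/(8037/5927) = (-93 + 25*(-56)) - 1/(8037*(1/5927)) = (-93 - 1400) - 1/8037/5927 = -1493 - 1*5927/8037 = -1493 - 5927/8037 = -12005168/8037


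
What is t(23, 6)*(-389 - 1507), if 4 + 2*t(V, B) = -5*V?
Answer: 112812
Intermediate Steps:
t(V, B) = -2 - 5*V/2 (t(V, B) = -2 + (-5*V)/2 = -2 - 5*V/2)
t(23, 6)*(-389 - 1507) = (-2 - 5/2*23)*(-389 - 1507) = (-2 - 115/2)*(-1896) = -119/2*(-1896) = 112812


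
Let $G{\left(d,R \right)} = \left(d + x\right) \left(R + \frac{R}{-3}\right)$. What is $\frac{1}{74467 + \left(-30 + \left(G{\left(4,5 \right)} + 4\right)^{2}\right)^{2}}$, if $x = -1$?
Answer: $\frac{1}{102023} \approx 9.8017 \cdot 10^{-6}$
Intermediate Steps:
$G{\left(d,R \right)} = \frac{2 R \left(-1 + d\right)}{3}$ ($G{\left(d,R \right)} = \left(d - 1\right) \left(R + \frac{R}{-3}\right) = \left(-1 + d\right) \left(R + R \left(- \frac{1}{3}\right)\right) = \left(-1 + d\right) \left(R - \frac{R}{3}\right) = \left(-1 + d\right) \frac{2 R}{3} = \frac{2 R \left(-1 + d\right)}{3}$)
$\frac{1}{74467 + \left(-30 + \left(G{\left(4,5 \right)} + 4\right)^{2}\right)^{2}} = \frac{1}{74467 + \left(-30 + \left(\frac{2}{3} \cdot 5 \left(-1 + 4\right) + 4\right)^{2}\right)^{2}} = \frac{1}{74467 + \left(-30 + \left(\frac{2}{3} \cdot 5 \cdot 3 + 4\right)^{2}\right)^{2}} = \frac{1}{74467 + \left(-30 + \left(10 + 4\right)^{2}\right)^{2}} = \frac{1}{74467 + \left(-30 + 14^{2}\right)^{2}} = \frac{1}{74467 + \left(-30 + 196\right)^{2}} = \frac{1}{74467 + 166^{2}} = \frac{1}{74467 + 27556} = \frac{1}{102023}$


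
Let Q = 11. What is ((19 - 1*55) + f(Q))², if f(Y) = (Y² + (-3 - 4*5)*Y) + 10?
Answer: 24964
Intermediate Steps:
f(Y) = 10 + Y² - 23*Y (f(Y) = (Y² + (-3 - 20)*Y) + 10 = (Y² - 23*Y) + 10 = 10 + Y² - 23*Y)
((19 - 1*55) + f(Q))² = ((19 - 1*55) + (10 + 11² - 23*11))² = ((19 - 55) + (10 + 121 - 253))² = (-36 - 122)² = (-158)² = 24964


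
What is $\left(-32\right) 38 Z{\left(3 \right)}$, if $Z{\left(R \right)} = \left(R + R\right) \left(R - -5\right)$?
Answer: $-58368$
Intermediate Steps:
$Z{\left(R \right)} = 2 R \left(5 + R\right)$ ($Z{\left(R \right)} = 2 R \left(R + 5\right) = 2 R \left(5 + R\right)$)
$\left(-32\right) 38 Z{\left(3 \right)} = \left(-32\right) 38 \cdot 2 \cdot 3 \left(5 + 3\right) = - 1216 \cdot 2 \cdot 3 \cdot 8 = \left(-1216\right) 48 = -58368$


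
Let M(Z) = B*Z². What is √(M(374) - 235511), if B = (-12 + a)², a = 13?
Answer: I*√95635 ≈ 309.25*I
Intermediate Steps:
B = 1 (B = (-12 + 13)² = 1² = 1)
M(Z) = Z² (M(Z) = 1*Z² = Z²)
√(M(374) - 235511) = √(374² - 235511) = √(139876 - 235511) = √(-95635) = I*√95635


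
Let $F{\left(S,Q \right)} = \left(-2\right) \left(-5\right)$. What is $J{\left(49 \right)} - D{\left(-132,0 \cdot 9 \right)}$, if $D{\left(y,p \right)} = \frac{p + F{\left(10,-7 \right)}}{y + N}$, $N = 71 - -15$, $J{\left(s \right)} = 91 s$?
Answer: $\frac{102562}{23} \approx 4459.2$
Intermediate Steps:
$F{\left(S,Q \right)} = 10$
$N = 86$ ($N = 71 + 15 = 86$)
$D{\left(y,p \right)} = \frac{10 + p}{86 + y}$ ($D{\left(y,p \right)} = \frac{p + 10}{y + 86} = \frac{10 + p}{86 + y}$)
$J{\left(49 \right)} - D{\left(-132,0 \cdot 9 \right)} = 91 \cdot 49 - \frac{10 + 0 \cdot 9}{86 - 132} = 4459 - \frac{10 + 0}{-46} = 4459 - \left(- \frac{1}{46}\right) 10 = 4459 - - \frac{5}{23} = 4459 + \frac{5}{23} = \frac{102562}{23}$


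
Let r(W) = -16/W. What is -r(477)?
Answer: 16/477 ≈ 0.033543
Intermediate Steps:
-r(477) = -(-16)/477 = -1*(-16/477) = 16/477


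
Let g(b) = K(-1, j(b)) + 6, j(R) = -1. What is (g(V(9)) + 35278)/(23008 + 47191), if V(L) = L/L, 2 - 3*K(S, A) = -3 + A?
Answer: 35286/70199 ≈ 0.50266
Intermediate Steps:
K(S, A) = 5/3 - A/3 (K(S, A) = 2/3 - (-3 + A)/3 = 2/3 + (1 - A/3) = 5/3 - A/3)
V(L) = 1
g(b) = 8 (g(b) = (5/3 - 1/3*(-1)) + 6 = (5/3 + 1/3) + 6 = 2 + 6 = 8)
(g(V(9)) + 35278)/(23008 + 47191) = (8 + 35278)/(23008 + 47191) = 35286/70199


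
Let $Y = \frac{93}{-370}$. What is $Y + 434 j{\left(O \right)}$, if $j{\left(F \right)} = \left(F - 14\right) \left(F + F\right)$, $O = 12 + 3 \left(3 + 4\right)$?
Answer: $\frac{201367227}{370} \approx 5.4424 \cdot 10^{5}$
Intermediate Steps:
$O = 33$ ($O = 12 + 3 \cdot 7 = 12 + 21 = 33$)
$Y = - \frac{93}{370}$ ($Y = 93 \left(- \frac{1}{370}\right) = - \frac{93}{370} \approx -0.25135$)
$j{\left(F \right)} = 2 F \left(-14 + F\right)$ ($j{\left(F \right)} = \left(-14 + F\right) 2 F = 2 F \left(-14 + F\right)$)
$Y + 434 j{\left(O \right)} = - \frac{93}{370} + 434 \cdot 2 \cdot 33 \left(-14 + 33\right) = - \frac{93}{370} + 434 \cdot 2 \cdot 33 \cdot 19 = - \frac{93}{370} + 434 \cdot 1254 = - \frac{93}{370} + 544236 = \frac{201367227}{370}$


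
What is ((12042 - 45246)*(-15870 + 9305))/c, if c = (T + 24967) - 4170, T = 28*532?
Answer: 217984260/35693 ≈ 6107.2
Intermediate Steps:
T = 14896
c = 35693 (c = (14896 + 24967) - 4170 = 39863 - 4170 = 35693)
((12042 - 45246)*(-15870 + 9305))/c = ((12042 - 45246)*(-15870 + 9305))/35693 = -33204*(-6565)*(1/35693) = 217984260*(1/35693) = 217984260/35693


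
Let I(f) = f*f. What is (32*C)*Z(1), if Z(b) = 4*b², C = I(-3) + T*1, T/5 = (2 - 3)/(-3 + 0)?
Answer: 4096/3 ≈ 1365.3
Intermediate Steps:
I(f) = f²
T = 5/3 (T = 5*((2 - 3)/(-3 + 0)) = 5*(-1/(-3)) = 5*(-1*(-⅓)) = 5*(⅓) = 5/3 ≈ 1.6667)
C = 32/3 (C = (-3)² + (5/3)*1 = 9 + 5/3 = 32/3 ≈ 10.667)
(32*C)*Z(1) = (32*(32/3))*(4*1²) = 1024*(4*1)/3 = (1024/3)*4 = 4096/3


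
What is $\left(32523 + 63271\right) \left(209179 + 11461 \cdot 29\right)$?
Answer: $51877049112$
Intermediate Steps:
$\left(32523 + 63271\right) \left(209179 + 11461 \cdot 29\right) = 95794 \left(209179 + 332369\right) = 95794 \cdot 541548 = 51877049112$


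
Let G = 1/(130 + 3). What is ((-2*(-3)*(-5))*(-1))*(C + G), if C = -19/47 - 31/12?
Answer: -1117705/12502 ≈ -89.402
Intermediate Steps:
C = -1685/564 (C = -19*1/47 - 31*1/12 = -19/47 - 31/12 = -1685/564 ≈ -2.9876)
G = 1/133 ≈ 0.0075188
((-2*(-3)*(-5))*(-1))*(C + G) = ((-2*(-3)*(-5))*(-1))*(-1685/564 + 1/133) = ((6*(-5))*(-1))*(-223541/75012) = -30*(-1)*(-223541/75012) = 30*(-223541/75012) = -1117705/12502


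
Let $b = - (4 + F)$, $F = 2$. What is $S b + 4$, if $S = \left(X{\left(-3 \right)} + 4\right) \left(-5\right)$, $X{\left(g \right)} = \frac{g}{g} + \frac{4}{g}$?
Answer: $114$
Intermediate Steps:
$X{\left(g \right)} = 1 + \frac{4}{g}$
$b = -6$ ($b = - (4 + 2) = \left(-1\right) 6 = -6$)
$S = - \frac{55}{3}$ ($S = \left(\frac{4 - 3}{-3} + 4\right) \left(-5\right) = \left(\left(- \frac{1}{3}\right) 1 + 4\right) \left(-5\right) = \left(- \frac{1}{3} + 4\right) \left(-5\right) = \frac{11}{3} \left(-5\right) = - \frac{55}{3} \approx -18.333$)
$S b + 4 = \left(- \frac{55}{3}\right) \left(-6\right) + 4 = 110 + 4 = 114$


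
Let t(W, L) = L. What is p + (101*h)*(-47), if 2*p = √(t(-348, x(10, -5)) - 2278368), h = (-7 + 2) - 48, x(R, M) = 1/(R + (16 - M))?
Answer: 251591 + I*√2189511617/62 ≈ 2.5159e+5 + 754.71*I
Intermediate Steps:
x(R, M) = 1/(16 + R - M)
h = -53 (h = -5 - 48 = -53)
p = I*√2189511617/62 (p = √(1/(16 + 10 - 1*(-5)) - 2278368)/2 = √(1/(16 + 10 + 5) - 2278368)/2 = √(1/31 - 2278368)/2 = √(-70629407/31)/2 = (I*√2189511617/31)/2 = I*√2189511617/62 ≈ 754.71*I)
p + (101*h)*(-47) = I*√2189511617/62 + (101*(-53))*(-47) = I*√2189511617/62 - 5353*(-47) = I*√2189511617/62 + 251591 = 251591 + I*√2189511617/62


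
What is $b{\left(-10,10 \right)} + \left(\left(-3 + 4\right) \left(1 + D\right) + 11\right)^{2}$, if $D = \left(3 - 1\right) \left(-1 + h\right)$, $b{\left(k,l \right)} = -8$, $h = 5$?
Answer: $392$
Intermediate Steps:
$D = 8$ ($D = \left(3 - 1\right) \left(-1 + 5\right) = 2 \cdot 4 = 8$)
$b{\left(-10,10 \right)} + \left(\left(-3 + 4\right) \left(1 + D\right) + 11\right)^{2} = -8 + \left(\left(-3 + 4\right) \left(1 + 8\right) + 11\right)^{2} = -8 + \left(1 \cdot 9 + 11\right)^{2} = -8 + \left(9 + 11\right)^{2} = -8 + 20^{2} = -8 + 400 = 392$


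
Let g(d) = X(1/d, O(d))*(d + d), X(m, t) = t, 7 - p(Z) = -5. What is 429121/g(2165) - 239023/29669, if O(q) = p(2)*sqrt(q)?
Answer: -239023/29669 + 429121*sqrt(2165)/112493400 ≈ -7.8788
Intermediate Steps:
p(Z) = 12 (p(Z) = 7 - 1*(-5) = 7 + 5 = 12)
O(q) = 12*sqrt(q)
g(d) = 24*d**(3/2) (g(d) = (12*sqrt(d))*(d + d) = (12*sqrt(d))*(2*d) = 24*d**(3/2))
429121/g(2165) - 239023/29669 = 429121/((24*2165**(3/2))) - 239023/29669 = 429121/((24*(2165*sqrt(2165)))) - 239023*1/29669 = 429121/((51960*sqrt(2165))) - 239023/29669 = 429121*(sqrt(2165)/112493400) - 239023/29669 = 429121*sqrt(2165)/112493400 - 239023/29669 = -239023/29669 + 429121*sqrt(2165)/112493400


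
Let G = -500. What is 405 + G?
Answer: -95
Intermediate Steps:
405 + G = 405 - 500 = -95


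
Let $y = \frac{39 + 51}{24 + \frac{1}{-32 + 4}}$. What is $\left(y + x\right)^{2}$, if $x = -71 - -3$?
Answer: $\frac{1858299664}{450241} \approx 4127.3$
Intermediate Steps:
$x = -68$ ($x = -71 + 3 = -68$)
$y = \frac{2520}{671}$ ($y = \frac{90}{24 + \frac{1}{-28}} = \frac{90}{24 - \frac{1}{28}} = \frac{90}{\frac{671}{28}} = 90 \cdot \frac{28}{671} = \frac{2520}{671} \approx 3.7556$)
$\left(y + x\right)^{2} = \left(\frac{2520}{671} - 68\right)^{2} = \left(- \frac{43108}{671}\right)^{2} = \frac{1858299664}{450241}$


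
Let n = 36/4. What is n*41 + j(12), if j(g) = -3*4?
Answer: 357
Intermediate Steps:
j(g) = -12
n = 9 (n = (¼)*36 = 9)
n*41 + j(12) = 9*41 - 12 = 369 - 12 = 357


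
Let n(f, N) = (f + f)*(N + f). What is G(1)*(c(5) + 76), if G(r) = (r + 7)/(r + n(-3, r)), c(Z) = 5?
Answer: 648/13 ≈ 49.846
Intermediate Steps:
n(f, N) = 2*f*(N + f) (n(f, N) = (2*f)*(N + f) = 2*f*(N + f))
G(r) = (7 + r)/(18 - 5*r) (G(r) = (r + 7)/(r + 2*(-3)*(r - 3)) = (7 + r)/(r + 2*(-3)*(-3 + r)) = (7 + r)/(r + (18 - 6*r)) = (7 + r)/(18 - 5*r))
G(1)*(c(5) + 76) = ((7 + 1)/(18 - 5*1))*(5 + 76) = (8/(18 - 5))*81 = (8/13)*81 = 648/13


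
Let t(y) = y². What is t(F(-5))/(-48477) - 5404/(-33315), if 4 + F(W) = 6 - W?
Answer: 86779091/538337085 ≈ 0.16120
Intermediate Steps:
F(W) = 2 - W (F(W) = -4 + (6 - W) = 2 - W)
t(F(-5))/(-48477) - 5404/(-33315) = (2 - 1*(-5))²/(-48477) - 5404/(-33315) = (2 + 5)²*(-1/48477) - 5404*(-1/33315) = 7²*(-1/48477) + 5404/33315 = 49*(-1/48477) + 5404/33315 = -49/48477 + 5404/33315 = 86779091/538337085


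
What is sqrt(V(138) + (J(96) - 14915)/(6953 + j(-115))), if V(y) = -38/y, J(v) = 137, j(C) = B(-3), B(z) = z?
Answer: I*sqrt(5523130806)/47955 ≈ 1.5497*I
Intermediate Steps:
j(C) = -3
sqrt(V(138) + (J(96) - 14915)/(6953 + j(-115))) = sqrt(-38/138 + (137 - 14915)/(6953 - 3)) = sqrt(-38*1/138 - 14778/6950) = sqrt(-19/69 - 14778*1/6950) = sqrt(-19/69 - 7389/3475) = sqrt(-575866/239775) = I*sqrt(5523130806)/47955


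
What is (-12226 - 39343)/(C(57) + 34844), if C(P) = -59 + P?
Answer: -51569/34842 ≈ -1.4801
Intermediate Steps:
(-12226 - 39343)/(C(57) + 34844) = (-12226 - 39343)/((-59 + 57) + 34844) = -51569/(-2 + 34844) = -51569/34842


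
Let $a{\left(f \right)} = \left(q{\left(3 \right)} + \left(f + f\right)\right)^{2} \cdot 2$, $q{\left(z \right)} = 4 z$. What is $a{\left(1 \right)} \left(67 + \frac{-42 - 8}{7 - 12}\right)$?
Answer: $30184$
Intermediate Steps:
$a{\left(f \right)} = 2 \left(12 + 2 f\right)^{2}$ ($a{\left(f \right)} = \left(4 \cdot 3 + \left(f + f\right)\right)^{2} \cdot 2 = \left(12 + 2 f\right)^{2} \cdot 2 = 2 \left(12 + 2 f\right)^{2}$)
$a{\left(1 \right)} \left(67 + \frac{-42 - 8}{7 - 12}\right) = 8 \left(6 + 1\right)^{2} \left(67 + \frac{-42 - 8}{7 - 12}\right) = 8 \cdot 7^{2} \left(67 - \frac{50}{-5}\right) = 8 \cdot 49 \left(67 - -10\right) = 392 \left(67 + 10\right) = 392 \cdot 77 = 30184$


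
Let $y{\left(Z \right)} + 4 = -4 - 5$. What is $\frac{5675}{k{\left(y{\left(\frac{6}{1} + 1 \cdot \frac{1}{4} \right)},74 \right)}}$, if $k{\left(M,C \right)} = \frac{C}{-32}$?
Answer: $- \frac{90800}{37} \approx -2454.1$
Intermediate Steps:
$y{\left(Z \right)} = -13$ ($y{\left(Z \right)} = -4 - 9 = -13$)
$k{\left(M,C \right)} = - \frac{C}{32}$ ($k{\left(M,C \right)} = C \left(- \frac{1}{32}\right) = - \frac{C}{32}$)
$\frac{5675}{k{\left(y{\left(\frac{6}{1} + 1 \cdot \frac{1}{4} \right)},74 \right)}} = \frac{5675}{\left(- \frac{1}{32}\right) 74} = \frac{5675}{- \frac{37}{16}} = 5675 \left(- \frac{16}{37}\right) = - \frac{90800}{37}$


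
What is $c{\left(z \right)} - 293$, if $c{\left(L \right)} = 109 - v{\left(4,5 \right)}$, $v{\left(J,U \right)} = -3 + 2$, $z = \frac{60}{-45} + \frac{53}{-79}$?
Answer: $-183$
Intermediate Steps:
$z = - \frac{475}{237}$ ($z = 60 \left(- \frac{1}{45}\right) + 53 \left(- \frac{1}{79}\right) = - \frac{4}{3} - \frac{53}{79} = - \frac{475}{237} \approx -2.0042$)
$v{\left(J,U \right)} = -1$
$c{\left(L \right)} = 110$ ($c{\left(L \right)} = 109 - -1 = 109 + 1 = 110$)
$c{\left(z \right)} - 293 = 110 - 293 = -183$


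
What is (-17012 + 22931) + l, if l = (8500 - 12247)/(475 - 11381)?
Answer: 64556361/10906 ≈ 5919.3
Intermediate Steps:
l = 3747/10906 (l = -3747/(-10906) = -3747*(-1/10906) = 3747/10906 ≈ 0.34357)
(-17012 + 22931) + l = (-17012 + 22931) + 3747/10906 = 5919 + 3747/10906 = 64556361/10906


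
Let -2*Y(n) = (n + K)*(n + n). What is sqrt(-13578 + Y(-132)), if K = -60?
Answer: I*sqrt(38922) ≈ 197.29*I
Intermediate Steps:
Y(n) = -n*(-60 + n) (Y(n) = -(n - 60)*(n + n)/2 = -(-60 + n)*2*n/2 = -n*(-60 + n))
sqrt(-13578 + Y(-132)) = sqrt(-13578 - 132*(60 - 1*(-132))) = sqrt(-13578 - 132*(60 + 132)) = sqrt(-13578 - 132*192) = sqrt(-13578 - 25344) = sqrt(-38922) = I*sqrt(38922)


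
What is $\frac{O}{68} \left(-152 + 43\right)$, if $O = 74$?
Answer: $- \frac{4033}{34} \approx -118.62$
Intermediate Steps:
$\frac{O}{68} \left(-152 + 43\right) = \frac{74}{68} \left(-152 + 43\right) = 74 \cdot \frac{1}{68} \left(-109\right) = \frac{37}{34} \left(-109\right) = - \frac{4033}{34}$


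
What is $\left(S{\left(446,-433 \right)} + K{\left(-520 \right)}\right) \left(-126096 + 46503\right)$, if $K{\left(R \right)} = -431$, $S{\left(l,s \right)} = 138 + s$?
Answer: $57784518$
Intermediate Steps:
$\left(S{\left(446,-433 \right)} + K{\left(-520 \right)}\right) \left(-126096 + 46503\right) = \left(\left(138 - 433\right) - 431\right) \left(-126096 + 46503\right) = \left(-295 - 431\right) \left(-79593\right) = \left(-726\right) \left(-79593\right) = 57784518$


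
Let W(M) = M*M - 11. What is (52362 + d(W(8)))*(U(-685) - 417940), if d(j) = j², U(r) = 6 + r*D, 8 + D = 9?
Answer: -23095628849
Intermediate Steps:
D = 1 (D = -8 + 9 = 1)
W(M) = -11 + M² (W(M) = M² - 11 = -11 + M²)
U(r) = 6 + r (U(r) = 6 + r*1 = 6 + r)
(52362 + d(W(8)))*(U(-685) - 417940) = (52362 + (-11 + 8²)²)*((6 - 685) - 417940) = (52362 + (-11 + 64)²)*(-679 - 417940) = (52362 + 53²)*(-418619) = (52362 + 2809)*(-418619) = 55171*(-418619) = -23095628849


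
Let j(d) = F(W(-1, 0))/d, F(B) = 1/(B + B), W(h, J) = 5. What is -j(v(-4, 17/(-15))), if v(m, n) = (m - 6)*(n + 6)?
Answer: 3/1460 ≈ 0.0020548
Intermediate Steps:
F(B) = 1/(2*B)
v(m, n) = (-6 + m)*(6 + n)
j(d) = 1/(10*d) (j(d) = ((½)/5)/d = ((½)*(⅕))/d = 1/(10*d))
-j(v(-4, 17/(-15))) = -1/(10*(-36 - 102/(-15) + 6*(-4) - 68/(-15))) = -1/(10*(-36 - 102*(-1)/15 - 24 - 68*(-1)/15)) = -1/(10*(-36 - 6*(-17/15) - 24 - 4*(-17/15))) = -1/(10*(-36 + 34/5 - 24 + 68/15)) = -1/(10*(-146/3)) = -(-3)/(10*146) = -1*(-3/1460) = 3/1460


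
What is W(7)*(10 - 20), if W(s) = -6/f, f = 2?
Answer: 30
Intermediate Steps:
W(s) = -3 (W(s) = -6/2 = -6*1/2 = -3)
W(7)*(10 - 20) = -3*(10 - 20) = -3*(-10) = 30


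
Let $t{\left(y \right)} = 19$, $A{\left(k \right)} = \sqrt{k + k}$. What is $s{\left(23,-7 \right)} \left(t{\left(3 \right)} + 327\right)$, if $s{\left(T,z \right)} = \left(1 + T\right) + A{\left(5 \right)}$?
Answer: $8304 + 346 \sqrt{10} \approx 9398.2$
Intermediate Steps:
$A{\left(k \right)} = \sqrt{2} \sqrt{k}$ ($A{\left(k \right)} = \sqrt{2 k} = \sqrt{2} \sqrt{k}$)
$s{\left(T,z \right)} = 1 + T + \sqrt{10}$ ($s{\left(T,z \right)} = \left(1 + T\right) + \sqrt{2} \sqrt{5} = \left(1 + T\right) + \sqrt{10} = 1 + T + \sqrt{10}$)
$s{\left(23,-7 \right)} \left(t{\left(3 \right)} + 327\right) = \left(1 + 23 + \sqrt{10}\right) \left(19 + 327\right) = \left(24 + \sqrt{10}\right) 346 = 8304 + 346 \sqrt{10}$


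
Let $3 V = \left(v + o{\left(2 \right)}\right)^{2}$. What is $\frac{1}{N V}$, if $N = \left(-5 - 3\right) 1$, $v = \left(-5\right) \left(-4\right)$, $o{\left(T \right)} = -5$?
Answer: $- \frac{1}{600} \approx -0.0016667$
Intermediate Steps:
$v = 20$
$N = -8$ ($N = \left(-8\right) 1 = -8$)
$V = 75$ ($V = \frac{\left(20 - 5\right)^{2}}{3} = \frac{15^{2}}{3} = \frac{1}{3} \cdot 225 = 75$)
$\frac{1}{N V} = \frac{1}{\left(-8\right) 75} = \frac{1}{-600} = - \frac{1}{600}$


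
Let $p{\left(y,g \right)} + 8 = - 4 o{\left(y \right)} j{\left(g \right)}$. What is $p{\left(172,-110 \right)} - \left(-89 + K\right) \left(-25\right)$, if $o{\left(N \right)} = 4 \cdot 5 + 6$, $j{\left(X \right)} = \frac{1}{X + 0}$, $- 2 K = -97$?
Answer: $- \frac{112151}{110} \approx -1019.6$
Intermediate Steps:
$K = \frac{97}{2}$ ($K = \left(- \frac{1}{2}\right) \left(-97\right) = \frac{97}{2} \approx 48.5$)
$j{\left(X \right)} = \frac{1}{X}$
$o{\left(N \right)} = 26$ ($o{\left(N \right)} = 20 + 6 = 26$)
$p{\left(y,g \right)} = -8 - \frac{104}{g}$ ($p{\left(y,g \right)} = -8 + \frac{\left(-4\right) 26}{g} = -8 - \frac{104}{g}$)
$p{\left(172,-110 \right)} - \left(-89 + K\right) \left(-25\right) = \left(-8 - \frac{104}{-110}\right) - \left(-89 + \frac{97}{2}\right) \left(-25\right) = \left(-8 - - \frac{52}{55}\right) - \left(- \frac{81}{2}\right) \left(-25\right) = \left(-8 + \frac{52}{55}\right) - \frac{2025}{2} = - \frac{388}{55} - \frac{2025}{2} = - \frac{112151}{110}$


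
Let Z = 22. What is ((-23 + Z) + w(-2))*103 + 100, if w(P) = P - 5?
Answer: -724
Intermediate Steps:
w(P) = -5 + P
((-23 + Z) + w(-2))*103 + 100 = ((-23 + 22) + (-5 - 2))*103 + 100 = (-1 - 7)*103 + 100 = -8*103 + 100 = -824 + 100 = -724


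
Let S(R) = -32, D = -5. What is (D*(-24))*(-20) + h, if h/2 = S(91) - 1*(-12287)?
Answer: 22110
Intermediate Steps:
h = 24510 (h = 2*(-32 - 1*(-12287)) = 2*(-32 + 12287) = 2*12255 = 24510)
(D*(-24))*(-20) + h = -5*(-24)*(-20) + 24510 = 120*(-20) + 24510 = -2400 + 24510 = 22110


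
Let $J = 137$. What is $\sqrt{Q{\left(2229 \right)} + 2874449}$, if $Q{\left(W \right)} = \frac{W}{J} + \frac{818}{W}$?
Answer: $\frac{2 \sqrt{67012898243712258}}{305373} \approx 1695.4$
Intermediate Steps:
$Q{\left(W \right)} = \frac{818}{W} + \frac{W}{137}$ ($Q{\left(W \right)} = \frac{W}{137} + \frac{818}{W} = \frac{818}{W} + \frac{W}{137}$)
$\sqrt{Q{\left(2229 \right)} + 2874449} = \sqrt{\left(\frac{818}{2229} + \frac{1}{137} \cdot 2229\right) + 2874449} = \sqrt{\left(818 \cdot \frac{1}{2229} + \frac{2229}{137}\right) + 2874449} = \sqrt{\left(\frac{818}{2229} + \frac{2229}{137}\right) + 2874449} = \sqrt{\frac{5080507}{305373} + 2874449} = \sqrt{\frac{877784194984}{305373}} = \frac{2 \sqrt{67012898243712258}}{305373}$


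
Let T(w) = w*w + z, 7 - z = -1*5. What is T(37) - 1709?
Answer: -328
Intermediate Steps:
z = 12 (z = 7 - (-1)*5 = 7 - 1*(-5) = 7 + 5 = 12)
T(w) = 12 + w² (T(w) = w*w + 12 = w² + 12 = 12 + w²)
T(37) - 1709 = (12 + 37²) - 1709 = (12 + 1369) - 1709 = 1381 - 1709 = -328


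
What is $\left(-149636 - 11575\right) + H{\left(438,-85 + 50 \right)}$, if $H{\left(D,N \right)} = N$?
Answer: $-161246$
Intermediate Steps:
$\left(-149636 - 11575\right) + H{\left(438,-85 + 50 \right)} = \left(-149636 - 11575\right) + \left(-85 + 50\right) = -161211 - 35 = -161246$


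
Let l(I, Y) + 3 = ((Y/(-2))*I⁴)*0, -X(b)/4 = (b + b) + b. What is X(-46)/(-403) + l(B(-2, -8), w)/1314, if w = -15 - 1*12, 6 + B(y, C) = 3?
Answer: -242179/176514 ≈ -1.3720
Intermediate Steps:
B(y, C) = -3 (B(y, C) = -6 + 3 = -3)
w = -27 (w = -15 - 12 = -27)
X(b) = -12*b (X(b) = -4*((b + b) + b) = -4*(2*b + b) = -12*b)
l(I, Y) = -3 (l(I, Y) = -3 + ((Y/(-2))*I⁴)*0 = -3 + ((Y*(-½))*I⁴)*0 = -3 + ((-Y/2)*I⁴)*0 = -3 - Y*I⁴/2*0 = -3 + 0 = -3)
X(-46)/(-403) + l(B(-2, -8), w)/1314 = -12*(-46)/(-403) - 3/1314 = 552*(-1/403) - 3*1/1314 = -552/403 - 1/438 = -242179/176514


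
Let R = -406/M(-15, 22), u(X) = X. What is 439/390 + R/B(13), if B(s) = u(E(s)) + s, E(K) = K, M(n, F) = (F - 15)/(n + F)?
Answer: -5651/390 ≈ -14.490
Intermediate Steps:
M(n, F) = (-15 + F)/(F + n)
B(s) = 2*s (B(s) = s + s = 2*s)
R = -406 (R = -406*(22 - 15)/(-15 + 22) = -406/1 = -406*1 = -406)
439/390 + R/B(13) = 439/390 - 406/(2*13) = 439*(1/390) - 406/26 = 439/390 - 406*1/26 = 439/390 - 203/13 = -5651/390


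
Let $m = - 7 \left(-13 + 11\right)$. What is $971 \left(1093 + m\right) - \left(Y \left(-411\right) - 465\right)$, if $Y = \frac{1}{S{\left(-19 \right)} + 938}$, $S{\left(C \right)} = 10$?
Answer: $\frac{339814529}{316} \approx 1.0754 \cdot 10^{6}$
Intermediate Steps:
$m = 14$ ($m = \left(-7\right) \left(-2\right) = 14$)
$Y = \frac{1}{948}$ ($Y = \frac{1}{10 + 938} = \frac{1}{948} \approx 0.0010549$)
$971 \left(1093 + m\right) - \left(Y \left(-411\right) - 465\right) = 971 \left(1093 + 14\right) - \left(\frac{1}{948} \left(-411\right) - 465\right) = 971 \cdot 1107 - \left(- \frac{137}{316} - 465\right) = 1074897 - - \frac{147077}{316} = 1074897 + \frac{147077}{316} = \frac{339814529}{316}$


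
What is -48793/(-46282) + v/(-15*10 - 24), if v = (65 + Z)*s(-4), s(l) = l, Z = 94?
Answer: 6320889/1342178 ≈ 4.7094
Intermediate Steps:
v = -636 (v = (65 + 94)*(-4) = 159*(-4) = -636)
-48793/(-46282) + v/(-15*10 - 24) = -48793/(-46282) - 636/(-15*10 - 24) = -48793*(-1/46282) - 636/(-150 - 24) = 48793/46282 - 636/(-174) = 48793/46282 - 636*(-1/174) = 48793/46282 + 106/29 = 6320889/1342178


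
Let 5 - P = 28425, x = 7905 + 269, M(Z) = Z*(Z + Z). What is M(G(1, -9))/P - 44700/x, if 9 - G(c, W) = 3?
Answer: -158870316/29038135 ≈ -5.4711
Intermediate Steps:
G(c, W) = 6 (G(c, W) = 9 - 1*3 = 9 - 3 = 6)
M(Z) = 2*Z² (M(Z) = Z*(2*Z) = 2*Z²)
x = 8174
P = -28420 (P = 5 - 1*28425 = 5 - 28425 = -28420)
M(G(1, -9))/P - 44700/x = (2*6²)/(-28420) - 44700/8174 = (2*36)*(-1/28420) - 44700*1/8174 = 72*(-1/28420) - 22350/4087 = -18/7105 - 22350/4087 = -158870316/29038135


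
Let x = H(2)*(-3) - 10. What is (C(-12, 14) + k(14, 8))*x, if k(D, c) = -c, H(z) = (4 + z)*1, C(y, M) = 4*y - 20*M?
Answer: 9408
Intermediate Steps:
C(y, M) = -20*M + 4*y
H(z) = 4 + z
x = -28 (x = (4 + 2)*(-3) - 10 = 6*(-3) - 10 = -18 - 10 = -28)
(C(-12, 14) + k(14, 8))*x = ((-20*14 + 4*(-12)) - 1*8)*(-28) = ((-280 - 48) - 8)*(-28) = (-328 - 8)*(-28) = -336*(-28) = 9408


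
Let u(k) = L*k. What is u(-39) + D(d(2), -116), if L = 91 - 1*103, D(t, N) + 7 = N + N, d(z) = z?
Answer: 229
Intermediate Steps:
D(t, N) = -7 + 2*N (D(t, N) = -7 + (N + N) = -7 + 2*N)
L = -12 (L = 91 - 103 = -12)
u(k) = -12*k
u(-39) + D(d(2), -116) = -12*(-39) + (-7 + 2*(-116)) = 468 + (-7 - 232) = 468 - 239 = 229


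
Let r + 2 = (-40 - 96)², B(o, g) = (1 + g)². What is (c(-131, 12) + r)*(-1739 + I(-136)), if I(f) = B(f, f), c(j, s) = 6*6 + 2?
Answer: 305518552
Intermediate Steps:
c(j, s) = 38 (c(j, s) = 36 + 2 = 38)
r = 18494 (r = -2 + (-40 - 96)² = -2 + (-136)² = -2 + 18496 = 18494)
I(f) = (1 + f)²
(c(-131, 12) + r)*(-1739 + I(-136)) = (38 + 18494)*(-1739 + (1 - 136)²) = 18532*(-1739 + (-135)²) = 18532*(-1739 + 18225) = 18532*16486 = 305518552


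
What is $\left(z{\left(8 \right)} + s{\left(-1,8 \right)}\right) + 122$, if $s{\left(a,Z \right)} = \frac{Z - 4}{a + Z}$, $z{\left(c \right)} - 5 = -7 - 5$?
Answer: $\frac{809}{7} \approx 115.57$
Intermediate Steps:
$z{\left(c \right)} = -7$ ($z{\left(c \right)} = 5 - 12 = -7$)
$s{\left(a,Z \right)} = \frac{-4 + Z}{Z + a}$
$\left(z{\left(8 \right)} + s{\left(-1,8 \right)}\right) + 122 = \left(-7 + \frac{-4 + 8}{8 - 1}\right) + 122 = \left(-7 + \frac{1}{7} \cdot 4\right) + 122 = \left(-7 + \frac{4}{7}\right) + 122 = - \frac{45}{7} + 122 = \frac{809}{7}$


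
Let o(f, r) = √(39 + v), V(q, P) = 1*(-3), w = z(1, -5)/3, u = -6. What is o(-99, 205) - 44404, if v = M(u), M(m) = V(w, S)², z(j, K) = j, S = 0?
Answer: -44404 + 4*√3 ≈ -44397.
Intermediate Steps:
w = ⅓ (w = 1/3 = 1*(⅓) = ⅓ ≈ 0.33333)
V(q, P) = -3
M(m) = 9 (M(m) = (-3)² = 9)
v = 9
o(f, r) = 4*√3 (o(f, r) = √(39 + 9) = √48 = 4*√3)
o(-99, 205) - 44404 = 4*√3 - 44404 = -44404 + 4*√3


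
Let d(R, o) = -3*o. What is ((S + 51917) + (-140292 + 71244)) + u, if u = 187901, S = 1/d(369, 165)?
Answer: 84531149/495 ≈ 1.7077e+5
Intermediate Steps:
S = -1/495 (S = 1/(-3*165) = 1/(-495) = -1/495 ≈ -0.0020202)
((S + 51917) + (-140292 + 71244)) + u = ((-1/495 + 51917) + (-140292 + 71244)) + 187901 = (25698914/495 - 69048) + 187901 = -8479846/495 + 187901 = 84531149/495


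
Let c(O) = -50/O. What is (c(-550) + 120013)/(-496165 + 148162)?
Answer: -440048/1276011 ≈ -0.34486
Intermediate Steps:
(c(-550) + 120013)/(-496165 + 148162) = (-50/(-550) + 120013)/(-496165 + 148162) = (-50*(-1/550) + 120013)/(-348003) = (1/11 + 120013)*(-1/348003) = (1320144/11)*(-1/348003) = -440048/1276011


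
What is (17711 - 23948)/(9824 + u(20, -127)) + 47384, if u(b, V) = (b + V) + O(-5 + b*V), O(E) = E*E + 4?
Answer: 43909709461/926678 ≈ 47384.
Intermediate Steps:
O(E) = 4 + E² (O(E) = E² + 4 = 4 + E²)
u(b, V) = 4 + V + b + (-5 + V*b)² (u(b, V) = (b + V) + (4 + (-5 + b*V)²) = (V + b) + (4 + (-5 + V*b)²) = 4 + V + b + (-5 + V*b)²)
(17711 - 23948)/(9824 + u(20, -127)) + 47384 = (17711 - 23948)/(9824 + (4 - 127 + 20 + (-5 - 127*20)²)) + 47384 = -6237/(9824 + (4 - 127 + 20 + (-5 - 2540)²)) + 47384 = -6237/(9824 + (4 - 127 + 20 + (-2545)²)) + 47384 = -6237/(9824 + (4 - 127 + 20 + 6477025)) + 47384 = -6237/(9824 + 6476922) + 47384 = -6237/6486746 + 47384 = -6237*1/6486746 + 47384 = -891/926678 + 47384 = 43909709461/926678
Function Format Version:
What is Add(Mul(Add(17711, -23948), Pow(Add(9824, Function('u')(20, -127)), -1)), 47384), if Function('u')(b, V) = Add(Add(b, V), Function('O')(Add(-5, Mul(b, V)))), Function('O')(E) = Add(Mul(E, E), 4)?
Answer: Rational(43909709461, 926678) ≈ 47384.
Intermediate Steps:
Function('O')(E) = Add(4, Pow(E, 2)) (Function('O')(E) = Add(Pow(E, 2), 4) = Add(4, Pow(E, 2)))
Function('u')(b, V) = Add(4, V, b, Pow(Add(-5, Mul(V, b)), 2)) (Function('u')(b, V) = Add(Add(b, V), Add(4, Pow(Add(-5, Mul(b, V)), 2))) = Add(Add(V, b), Add(4, Pow(Add(-5, Mul(V, b)), 2))) = Add(4, V, b, Pow(Add(-5, Mul(V, b)), 2)))
Add(Mul(Add(17711, -23948), Pow(Add(9824, Function('u')(20, -127)), -1)), 47384) = Add(Mul(Add(17711, -23948), Pow(Add(9824, Add(4, -127, 20, Pow(Add(-5, Mul(-127, 20)), 2))), -1)), 47384) = Add(Mul(-6237, Pow(Add(9824, Add(4, -127, 20, Pow(Add(-5, -2540), 2))), -1)), 47384) = Add(Mul(-6237, Pow(Add(9824, Add(4, -127, 20, Pow(-2545, 2))), -1)), 47384) = Add(Mul(-6237, Pow(Add(9824, Add(4, -127, 20, 6477025)), -1)), 47384) = Add(Mul(-6237, Pow(Add(9824, 6476922), -1)), 47384) = Add(Mul(-6237, Pow(6486746, -1)), 47384) = Add(Mul(-6237, Rational(1, 6486746)), 47384) = Add(Rational(-891, 926678), 47384) = Rational(43909709461, 926678)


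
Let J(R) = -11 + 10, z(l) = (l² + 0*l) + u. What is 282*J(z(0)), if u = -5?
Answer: -282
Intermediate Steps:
z(l) = -5 + l² (z(l) = (l² + 0*l) - 5 = (l² + 0) - 5 = l² - 5 = -5 + l²)
J(R) = -1
282*J(z(0)) = 282*(-1) = -282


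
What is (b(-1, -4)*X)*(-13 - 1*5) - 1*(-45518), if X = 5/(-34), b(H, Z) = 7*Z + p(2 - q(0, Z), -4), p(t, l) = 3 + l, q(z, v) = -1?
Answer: 772501/17 ≈ 45441.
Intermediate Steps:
b(H, Z) = -1 + 7*Z (b(H, Z) = 7*Z + (3 - 4) = 7*Z - 1 = -1 + 7*Z)
X = -5/34 (X = 5*(-1/34) = -5/34 ≈ -0.14706)
(b(-1, -4)*X)*(-13 - 1*5) - 1*(-45518) = ((-1 + 7*(-4))*(-5/34))*(-13 - 1*5) - 1*(-45518) = ((-1 - 28)*(-5/34))*(-13 - 5) + 45518 = -29*(-5/34)*(-18) + 45518 = (145/34)*(-18) + 45518 = -1305/17 + 45518 = 772501/17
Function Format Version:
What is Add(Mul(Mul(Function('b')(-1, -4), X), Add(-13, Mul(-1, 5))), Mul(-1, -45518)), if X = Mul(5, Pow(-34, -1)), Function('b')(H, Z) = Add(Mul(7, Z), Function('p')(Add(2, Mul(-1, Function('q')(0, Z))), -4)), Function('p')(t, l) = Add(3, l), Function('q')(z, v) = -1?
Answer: Rational(772501, 17) ≈ 45441.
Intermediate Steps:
Function('b')(H, Z) = Add(-1, Mul(7, Z)) (Function('b')(H, Z) = Add(Mul(7, Z), Add(3, -4)) = Add(Mul(7, Z), -1) = Add(-1, Mul(7, Z)))
X = Rational(-5, 34) (X = Mul(5, Rational(-1, 34)) = Rational(-5, 34) ≈ -0.14706)
Add(Mul(Mul(Function('b')(-1, -4), X), Add(-13, Mul(-1, 5))), Mul(-1, -45518)) = Add(Mul(Mul(Add(-1, Mul(7, -4)), Rational(-5, 34)), Add(-13, Mul(-1, 5))), Mul(-1, -45518)) = Add(Mul(Mul(Add(-1, -28), Rational(-5, 34)), Add(-13, -5)), 45518) = Add(Mul(Mul(-29, Rational(-5, 34)), -18), 45518) = Add(Mul(Rational(145, 34), -18), 45518) = Add(Rational(-1305, 17), 45518) = Rational(772501, 17)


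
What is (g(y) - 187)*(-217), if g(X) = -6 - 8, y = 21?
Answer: 43617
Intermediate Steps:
g(X) = -14
(g(y) - 187)*(-217) = (-14 - 187)*(-217) = -201*(-217) = 43617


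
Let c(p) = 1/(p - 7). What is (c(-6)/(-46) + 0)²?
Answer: 1/357604 ≈ 2.7964e-6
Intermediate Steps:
c(p) = 1/(-7 + p)
(c(-6)/(-46) + 0)² = (1/(-7 - 6*(-46)) + 0)² = (-1/46/(-13) + 0)² = (-1/13*(-1/46) + 0)² = (1/598 + 0)² = (1/598)² = 1/357604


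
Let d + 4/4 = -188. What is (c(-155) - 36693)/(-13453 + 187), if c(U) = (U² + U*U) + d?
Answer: -5584/6633 ≈ -0.84185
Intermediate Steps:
d = -189 (d = -1 - 188 = -189)
c(U) = -189 + 2*U² (c(U) = (U² + U*U) - 189 = (U² + U²) - 189 = 2*U² - 189 = -189 + 2*U²)
(c(-155) - 36693)/(-13453 + 187) = ((-189 + 2*(-155)²) - 36693)/(-13453 + 187) = ((-189 + 2*24025) - 36693)/(-13266) = ((-189 + 48050) - 36693)*(-1/13266) = (47861 - 36693)*(-1/13266) = 11168*(-1/13266) = -5584/6633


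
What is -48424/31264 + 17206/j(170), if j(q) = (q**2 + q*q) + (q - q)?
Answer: -17663897/14117650 ≈ -1.2512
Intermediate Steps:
j(q) = 2*q**2 (j(q) = (q**2 + q**2) + 0 = 2*q**2 + 0 = 2*q**2)
-48424/31264 + 17206/j(170) = -48424/31264 + 17206/((2*170**2)) = -48424*1/31264 + 17206/((2*28900)) = -6053/3908 + 17206/57800 = -6053/3908 + 17206*(1/57800) = -6053/3908 + 8603/28900 = -17663897/14117650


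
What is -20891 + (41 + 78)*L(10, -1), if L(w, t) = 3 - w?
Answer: -21724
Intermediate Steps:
-20891 + (41 + 78)*L(10, -1) = -20891 + (41 + 78)*(3 - 1*10) = -20891 + 119*(3 - 10) = -20891 + 119*(-7) = -20891 - 833 = -21724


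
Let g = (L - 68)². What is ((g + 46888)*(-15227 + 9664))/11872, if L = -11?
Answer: -295556627/11872 ≈ -24895.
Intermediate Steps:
g = 6241 (g = (-11 - 68)² = (-79)² = 6241)
((g + 46888)*(-15227 + 9664))/11872 = ((6241 + 46888)*(-15227 + 9664))/11872 = (53129*(-5563))*(1/11872) = -295556627*1/11872 = -295556627/11872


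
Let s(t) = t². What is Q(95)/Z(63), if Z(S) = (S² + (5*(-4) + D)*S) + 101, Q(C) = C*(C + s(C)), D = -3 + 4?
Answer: 866400/2873 ≈ 301.57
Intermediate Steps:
D = 1
Q(C) = C*(C + C²)
Z(S) = 101 + S² - 19*S (Z(S) = (S² + (5*(-4) + 1)*S) + 101 = (S² + (-20 + 1)*S) + 101 = (S² - 19*S) + 101 = 101 + S² - 19*S)
Q(95)/Z(63) = (95²*(1 + 95))/(101 + 63² - 19*63) = (9025*96)/(101 + 3969 - 1197) = 866400/2873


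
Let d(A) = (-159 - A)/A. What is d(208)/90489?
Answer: -367/18821712 ≈ -1.9499e-5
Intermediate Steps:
d(A) = (-159 - A)/A
d(208)/90489 = ((-159 - 1*208)/208)/90489 = ((-159 - 208)/208)*(1/90489) = ((1/208)*(-367))*(1/90489) = -367/208*1/90489 = -367/18821712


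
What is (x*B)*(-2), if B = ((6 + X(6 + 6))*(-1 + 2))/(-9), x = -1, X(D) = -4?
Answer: -4/9 ≈ -0.44444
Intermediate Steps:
B = -2/9 (B = ((6 - 4)*(-1 + 2))/(-9) = (2*1)*(-⅑) = 2*(-⅑) = -2/9 ≈ -0.22222)
(x*B)*(-2) = -1*(-2/9)*(-2) = (2/9)*(-2) = -4/9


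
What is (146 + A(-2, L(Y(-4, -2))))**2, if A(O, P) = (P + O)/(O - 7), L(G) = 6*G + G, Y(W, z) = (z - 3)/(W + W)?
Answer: 110103049/5184 ≈ 21239.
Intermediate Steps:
Y(W, z) = (-3 + z)/(2*W) (Y(W, z) = (-3 + z)/((2*W)) = (-3 + z)*(1/(2*W)) = (-3 + z)/(2*W))
L(G) = 7*G
A(O, P) = (O + P)/(-7 + O)
(146 + A(-2, L(Y(-4, -2))))**2 = (146 + (-2 + 7*((1/2)*(-3 - 2)/(-4)))/(-7 - 2))**2 = (146 + (-2 + 7*((1/2)*(-1/4)*(-5)))/(-9))**2 = (146 - (-2 + 7*(5/8))/9)**2 = (146 - (-2 + 35/8)/9)**2 = (146 - 1/9*19/8)**2 = (146 - 19/72)**2 = (10493/72)**2 = 110103049/5184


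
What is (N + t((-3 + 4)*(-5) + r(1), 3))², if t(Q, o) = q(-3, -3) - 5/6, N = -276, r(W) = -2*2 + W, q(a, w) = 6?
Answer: 2640625/36 ≈ 73351.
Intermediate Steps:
r(W) = -4 + W
t(Q, o) = 31/6 (t(Q, o) = 6 - 5/6 = 6 - 5*⅙ = 6 - ⅚ = 31/6)
(N + t((-3 + 4)*(-5) + r(1), 3))² = (-276 + 31/6)² = (-1625/6)² = 2640625/36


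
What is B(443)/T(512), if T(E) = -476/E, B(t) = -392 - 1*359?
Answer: 96128/119 ≈ 807.80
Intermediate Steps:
B(t) = -751 (B(t) = -392 - 359 = -751)
B(443)/T(512) = -751/((-476/512)) = -751/((-476*1/512)) = -751/(-119/128) = -751*(-128/119) = 96128/119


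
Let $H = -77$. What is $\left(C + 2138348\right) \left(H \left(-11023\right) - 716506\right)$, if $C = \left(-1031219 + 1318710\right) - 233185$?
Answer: $290011381310$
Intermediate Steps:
$C = 54306$ ($C = 287491 - 233185 = 54306$)
$\left(C + 2138348\right) \left(H \left(-11023\right) - 716506\right) = \left(54306 + 2138348\right) \left(\left(-77\right) \left(-11023\right) - 716506\right) = 2192654 \left(848771 - 716506\right) = 2192654 \cdot 132265 = 290011381310$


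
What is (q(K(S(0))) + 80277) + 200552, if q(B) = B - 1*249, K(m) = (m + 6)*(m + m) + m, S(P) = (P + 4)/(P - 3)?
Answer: 2525096/9 ≈ 2.8057e+5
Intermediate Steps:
S(P) = (4 + P)/(-3 + P)
K(m) = m + 2*m*(6 + m) (K(m) = (6 + m)*(2*m) + m = 2*m*(6 + m) + m = m + 2*m*(6 + m))
q(B) = -249 + B (q(B) = B - 249 = -249 + B)
(q(K(S(0))) + 80277) + 200552 = ((-249 + ((4 + 0)/(-3 + 0))*(13 + 2*((4 + 0)/(-3 + 0)))) + 80277) + 200552 = ((-249 + (4/(-3))*(13 + 2*(4/(-3)))) + 80277) + 200552 = ((-249 + (-⅓*4)*(13 + 2*(-⅓*4))) + 80277) + 200552 = ((-249 - 4*(13 + 2*(-4/3))/3) + 80277) + 200552 = ((-249 - 4*(13 - 8/3)/3) + 80277) + 200552 = ((-249 - 4/3*31/3) + 80277) + 200552 = ((-249 - 124/9) + 80277) + 200552 = (-2365/9 + 80277) + 200552 = 720128/9 + 200552 = 2525096/9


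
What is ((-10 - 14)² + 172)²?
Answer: 559504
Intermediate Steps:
((-10 - 14)² + 172)² = ((-24)² + 172)² = (576 + 172)² = 748² = 559504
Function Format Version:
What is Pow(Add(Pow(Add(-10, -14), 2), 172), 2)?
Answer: 559504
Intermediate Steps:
Pow(Add(Pow(Add(-10, -14), 2), 172), 2) = Pow(Add(Pow(-24, 2), 172), 2) = Pow(Add(576, 172), 2) = Pow(748, 2) = 559504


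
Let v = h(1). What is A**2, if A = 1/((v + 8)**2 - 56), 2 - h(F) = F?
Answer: 1/625 ≈ 0.0016000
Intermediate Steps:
h(F) = 2 - F
v = 1 (v = 2 - 1*1 = 2 - 1 = 1)
A = 1/25 (A = 1/((1 + 8)**2 - 56) = 1/(9**2 - 56) = 1/(81 - 56) = 1/25 ≈ 0.040000)
A**2 = (1/25)**2 = 1/625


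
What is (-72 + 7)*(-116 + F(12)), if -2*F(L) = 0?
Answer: 7540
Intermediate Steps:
F(L) = 0 (F(L) = -1/2*0 = 0)
(-72 + 7)*(-116 + F(12)) = (-72 + 7)*(-116 + 0) = -65*(-116) = 7540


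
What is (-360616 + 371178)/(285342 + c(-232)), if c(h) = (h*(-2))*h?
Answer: 5281/88847 ≈ 0.059439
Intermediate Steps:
c(h) = -2*h² (c(h) = (-2*h)*h = -2*h²)
(-360616 + 371178)/(285342 + c(-232)) = (-360616 + 371178)/(285342 - 2*(-232)²) = 10562/(285342 - 2*53824) = 10562/(285342 - 107648) = 10562/177694 = 10562*(1/177694) = 5281/88847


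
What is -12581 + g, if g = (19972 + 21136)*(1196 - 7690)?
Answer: -266967933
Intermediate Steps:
g = -266955352 (g = 41108*(-6494) = -266955352)
-12581 + g = -12581 - 266955352 = -266967933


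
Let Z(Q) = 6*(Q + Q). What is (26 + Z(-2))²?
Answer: 4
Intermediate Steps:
Z(Q) = 12*Q (Z(Q) = 6*(2*Q) = 12*Q)
(26 + Z(-2))² = (26 + 12*(-2))² = (26 - 24)² = 2² = 4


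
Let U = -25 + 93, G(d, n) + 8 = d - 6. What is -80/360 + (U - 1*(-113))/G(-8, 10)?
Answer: -1673/198 ≈ -8.4495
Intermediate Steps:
G(d, n) = -14 + d (G(d, n) = -8 + (d - 6) = -8 + (-6 + d) = -14 + d)
U = 68
-80/360 + (U - 1*(-113))/G(-8, 10) = -80/360 + (68 - 1*(-113))/(-14 - 8) = -80*1/360 + (68 + 113)/(-22) = -2/9 + 181*(-1/22) = -2/9 - 181/22 = -1673/198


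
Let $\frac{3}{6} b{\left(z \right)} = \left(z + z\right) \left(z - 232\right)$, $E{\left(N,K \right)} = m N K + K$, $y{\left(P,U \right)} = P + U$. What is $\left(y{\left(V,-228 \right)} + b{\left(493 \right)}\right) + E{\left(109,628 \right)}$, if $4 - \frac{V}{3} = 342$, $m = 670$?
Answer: $46376918$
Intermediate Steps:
$V = -1014$ ($V = 12 - 1026 = -1014$)
$E{\left(N,K \right)} = K + 670 K N$ ($E{\left(N,K \right)} = 670 N K + K = 670 K N + K = K + 670 K N$)
$b{\left(z \right)} = 4 z \left(-232 + z\right)$ ($b{\left(z \right)} = 2 \left(z + z\right) \left(z - 232\right) = 2 \cdot 2 z \left(-232 + z\right) = 4 z \left(-232 + z\right)$)
$\left(y{\left(V,-228 \right)} + b{\left(493 \right)}\right) + E{\left(109,628 \right)} = \left(\left(-1014 - 228\right) + 4 \cdot 493 \left(-232 + 493\right)\right) + 628 \left(1 + 670 \cdot 109\right) = \left(-1242 + 4 \cdot 493 \cdot 261\right) + 628 \left(1 + 73030\right) = \left(-1242 + 514692\right) + 628 \cdot 73031 = 513450 + 45863468 = 46376918$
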